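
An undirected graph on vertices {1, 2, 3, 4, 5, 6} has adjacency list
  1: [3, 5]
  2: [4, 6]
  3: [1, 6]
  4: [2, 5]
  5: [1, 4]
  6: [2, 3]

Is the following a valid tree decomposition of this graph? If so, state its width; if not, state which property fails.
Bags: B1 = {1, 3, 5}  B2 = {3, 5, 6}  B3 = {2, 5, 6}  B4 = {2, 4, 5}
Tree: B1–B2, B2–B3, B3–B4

Vertex coverage: the bags together contain {1, 2, 3, 4, 5, 6}, the full vertex set. Edge coverage: each edge of G has both endpoints in at least one bag. Running intersection: for every vertex, the bags containing it form a connected subtree. All three properties hold, so this is a valid tree decomposition of width max|bag| − 1 = 2, and hence tw(G) ≤ 2.

Yes; width 2.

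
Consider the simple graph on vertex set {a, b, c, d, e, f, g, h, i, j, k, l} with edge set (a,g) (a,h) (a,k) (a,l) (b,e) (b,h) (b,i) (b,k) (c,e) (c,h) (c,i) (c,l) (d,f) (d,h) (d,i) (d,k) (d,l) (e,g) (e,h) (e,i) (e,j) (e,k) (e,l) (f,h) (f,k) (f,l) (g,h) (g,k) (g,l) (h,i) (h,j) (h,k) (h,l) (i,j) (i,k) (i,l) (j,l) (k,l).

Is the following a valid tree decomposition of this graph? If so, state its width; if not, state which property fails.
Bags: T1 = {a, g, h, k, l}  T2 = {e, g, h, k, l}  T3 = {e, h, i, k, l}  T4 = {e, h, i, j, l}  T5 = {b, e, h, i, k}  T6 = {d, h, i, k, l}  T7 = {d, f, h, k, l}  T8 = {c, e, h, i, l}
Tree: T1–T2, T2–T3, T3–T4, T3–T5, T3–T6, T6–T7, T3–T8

Vertex coverage: the bags together contain {a, b, c, d, e, f, g, h, i, j, k, l}, the full vertex set. Edge coverage: each edge of G has both endpoints in at least one bag. Running intersection: for every vertex, the bags containing it form a connected subtree. All three properties hold, so this is a valid tree decomposition of width max|bag| − 1 = 4, and hence tw(G) ≤ 4.

Yes; width 4.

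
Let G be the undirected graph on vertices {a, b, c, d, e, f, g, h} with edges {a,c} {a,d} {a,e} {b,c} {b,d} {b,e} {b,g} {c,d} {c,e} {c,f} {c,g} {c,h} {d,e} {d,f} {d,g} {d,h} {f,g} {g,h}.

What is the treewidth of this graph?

3

A width-3 tree decomposition is:
Bags: B1 = {b, c, d, e}  B2 = {b, c, d, g}  B3 = {c, d, f, g}  B4 = {c, d, g, h}  B5 = {a, c, d, e}
Tree: B1–B2, B2–B3, B2–B4, B1–B5
The largest bag has 4 vertices, giving width 3; this decomposition certifies tw(G) ≤ 3. On the other hand G contains the 4-clique {c, d, g, h}. A clique must lie in a single bag of any decomposition, so no decomposition can have width below 3. Combining the bounds, tw(G) = 3.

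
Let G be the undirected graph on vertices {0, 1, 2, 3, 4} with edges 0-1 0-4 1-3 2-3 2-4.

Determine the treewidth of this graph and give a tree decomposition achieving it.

Each bag holds 3 vertices, so the decomposition has width 2, which upper-bounds the treewidth. The edges 0–1–3–2–4–0 form a cycle, so G is not a tree and its treewidth is at least 2. Therefore the treewidth is 2.

Treewidth 2.
One such decomposition:
Bags: B1 = {0, 1, 3}  B2 = {0, 2, 3}  B3 = {0, 2, 4}
Tree: B1–B2, B2–B3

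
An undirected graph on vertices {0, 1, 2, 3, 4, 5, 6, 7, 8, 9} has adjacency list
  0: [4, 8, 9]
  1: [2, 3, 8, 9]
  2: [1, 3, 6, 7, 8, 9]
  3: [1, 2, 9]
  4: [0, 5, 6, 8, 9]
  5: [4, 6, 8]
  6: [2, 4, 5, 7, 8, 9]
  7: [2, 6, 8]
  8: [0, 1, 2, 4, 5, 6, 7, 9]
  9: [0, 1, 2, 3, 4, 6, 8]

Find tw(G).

A width-3 tree decomposition is:
Bags: B1 = {1, 2, 8, 9}  B2 = {2, 6, 8, 9}  B3 = {4, 6, 8, 9}  B4 = {2, 6, 7, 8}  B5 = {0, 4, 8, 9}  B6 = {1, 2, 3, 9}  B7 = {4, 5, 6, 8}
Tree: B1–B2, B2–B3, B2–B4, B3–B5, B1–B6, B3–B7
Each bag holds 4 vertices, so the decomposition has width 3, which upper-bounds the treewidth. Conversely, {0, 4, 8, 9} is a clique of size 4, and the vertices of any clique must share a bag in every tree decomposition; so some bag has ≥ 4 vertices and tw(G) ≥ 3. Combining the bounds, tw(G) = 3.

3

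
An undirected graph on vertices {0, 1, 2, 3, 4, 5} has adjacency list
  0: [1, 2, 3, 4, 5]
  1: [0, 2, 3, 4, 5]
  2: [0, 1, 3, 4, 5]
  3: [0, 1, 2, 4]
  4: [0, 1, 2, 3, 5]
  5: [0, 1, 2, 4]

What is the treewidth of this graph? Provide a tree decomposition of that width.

The largest bag has 5 vertices, giving width 4; this decomposition certifies tw(G) ≤ 4. On the other hand G contains the 5-clique {0, 1, 2, 3, 4}. A clique must lie in a single bag of any decomposition, so no decomposition can have width below 4. Combining the bounds, tw(G) = 4.

Treewidth 4.
Bags: B1 = {0, 1, 2, 3, 4}  B2 = {0, 1, 2, 4, 5}
Tree: B1–B2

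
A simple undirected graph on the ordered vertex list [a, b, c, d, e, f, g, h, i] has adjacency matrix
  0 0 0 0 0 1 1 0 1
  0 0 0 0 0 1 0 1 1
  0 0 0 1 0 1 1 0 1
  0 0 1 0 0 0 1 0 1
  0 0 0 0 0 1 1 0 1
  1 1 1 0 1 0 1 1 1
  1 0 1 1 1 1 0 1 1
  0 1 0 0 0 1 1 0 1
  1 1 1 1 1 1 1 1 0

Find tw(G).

3

A width-3 tree decomposition is:
Bags: B1 = {b, f, h, i}  B2 = {f, g, h, i}  B3 = {e, f, g, i}  B4 = {c, f, g, i}  B5 = {c, d, g, i}  B6 = {a, f, g, i}
Tree: B1–B2, B2–B3, B2–B4, B4–B5, B4–B6
Every bag has size at most 4, so the width is 4 − 1 = 3 and tw(G) ≤ 3. For the lower bound, the 4 vertices {c, d, g, i} are pairwise adjacent, and any tree decomposition puts a clique entirely inside one bag — forcing width ≥ 3. The upper and lower bounds meet at 3, so that is the treewidth.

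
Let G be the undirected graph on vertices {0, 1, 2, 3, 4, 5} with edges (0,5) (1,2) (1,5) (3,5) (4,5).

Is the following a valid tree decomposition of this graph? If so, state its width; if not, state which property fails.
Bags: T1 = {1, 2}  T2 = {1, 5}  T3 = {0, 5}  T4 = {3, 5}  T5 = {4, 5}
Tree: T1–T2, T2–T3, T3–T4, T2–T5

Checking the three conditions: (i) the bags cover all of {0, 1, 2, 3, 4, 5}; (ii) for each edge, some bag contains both endpoints; (iii) the bags containing any fixed vertex form a subtree. All hold, so the decomposition is valid with width 2 − 1 = 1.

Yes; width 1.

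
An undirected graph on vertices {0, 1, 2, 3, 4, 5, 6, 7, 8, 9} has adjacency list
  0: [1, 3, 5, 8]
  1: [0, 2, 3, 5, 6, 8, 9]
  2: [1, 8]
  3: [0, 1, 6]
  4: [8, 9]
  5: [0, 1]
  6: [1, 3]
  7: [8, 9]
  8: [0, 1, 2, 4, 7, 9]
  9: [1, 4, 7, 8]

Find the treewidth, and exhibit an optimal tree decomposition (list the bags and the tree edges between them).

Each bag holds 3 vertices, so the decomposition has width 2, which upper-bounds the treewidth. On the other hand G contains the 3-clique {0, 1, 8}. A clique must lie in a single bag of any decomposition, so no decomposition can have width below 2. Therefore the treewidth is 2.

Treewidth 2.
One optimal decomposition is:
Bags: B1 = {0, 1, 8}  B2 = {0, 1, 3}  B3 = {1, 8, 9}  B4 = {7, 8, 9}  B5 = {0, 1, 5}  B6 = {1, 2, 8}  B7 = {1, 3, 6}  B8 = {4, 8, 9}
Tree: B1–B2, B1–B3, B3–B4, B2–B5, B1–B6, B2–B7, B4–B8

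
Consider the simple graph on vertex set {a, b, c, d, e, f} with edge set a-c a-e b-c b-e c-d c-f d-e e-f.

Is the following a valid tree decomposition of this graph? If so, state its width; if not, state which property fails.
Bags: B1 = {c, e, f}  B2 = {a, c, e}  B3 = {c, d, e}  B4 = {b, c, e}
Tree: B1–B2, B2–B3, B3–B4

Yes; width 2.

Every vertex of G appears in some bag (union = {a, b, c, d, e, f}); every edge is covered by a bag; and for each vertex v the set of bags containing v is connected in the bag tree. The decomposition is therefore valid. The largest bag has 3 vertices, so the width is 2.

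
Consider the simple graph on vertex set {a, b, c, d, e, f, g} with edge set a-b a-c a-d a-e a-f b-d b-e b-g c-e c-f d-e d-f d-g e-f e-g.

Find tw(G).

3

A width-3 tree decomposition is:
Bags: B1 = {a, d, e, f}  B2 = {a, c, e, f}  B3 = {a, b, d, e}  B4 = {b, d, e, g}
Tree: B1–B2, B1–B3, B3–B4
Each bag holds 4 vertices, so the decomposition has width 3, which upper-bounds the treewidth. For the lower bound, the 4 vertices {a, d, e, f} are pairwise adjacent, and any tree decomposition puts a clique entirely inside one bag — forcing width ≥ 3. The upper and lower bounds meet at 3, so that is the treewidth.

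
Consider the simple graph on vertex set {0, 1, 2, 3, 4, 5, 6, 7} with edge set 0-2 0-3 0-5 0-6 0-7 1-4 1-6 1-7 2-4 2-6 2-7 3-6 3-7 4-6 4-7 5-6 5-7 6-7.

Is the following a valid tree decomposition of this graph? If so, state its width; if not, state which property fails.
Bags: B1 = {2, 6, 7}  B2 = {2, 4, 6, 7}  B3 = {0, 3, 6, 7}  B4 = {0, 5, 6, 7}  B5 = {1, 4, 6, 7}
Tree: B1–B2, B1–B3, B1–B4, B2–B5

No — edge (0,2) lies in no bag.

A tree decomposition must satisfy three properties: every vertex lies in some bag; for every edge, both endpoints lie together in some bag; and for every vertex, the bags containing it form a connected subtree. Here edge (0,2) lies in no bag, so the decomposition is invalid.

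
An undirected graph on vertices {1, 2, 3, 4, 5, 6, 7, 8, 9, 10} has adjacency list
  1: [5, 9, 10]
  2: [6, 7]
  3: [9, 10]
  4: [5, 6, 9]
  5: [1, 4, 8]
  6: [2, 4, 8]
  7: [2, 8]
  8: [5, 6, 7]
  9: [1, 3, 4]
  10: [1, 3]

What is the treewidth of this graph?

2

A width-2 tree decomposition is:
Bags: B1 = {1, 3, 10}  B2 = {1, 3, 9}  B3 = {1, 5, 9}  B4 = {4, 5, 9}  B5 = {4, 5, 8}  B6 = {4, 6, 8}  B7 = {6, 7, 8}  B8 = {2, 6, 7}
Tree: B1–B2, B2–B3, B3–B4, B4–B5, B5–B6, B6–B7, B7–B8
Every bag has size at most 3, so the width is 3 − 1 = 2 and tw(G) ≤ 2. For the lower bound, G contains the cycle 10–3–9–1–10, so G is not a forest; only forests have treewidth ≤ 1, hence tw(G) ≥ 2. Hence tw(G) = 2 exactly.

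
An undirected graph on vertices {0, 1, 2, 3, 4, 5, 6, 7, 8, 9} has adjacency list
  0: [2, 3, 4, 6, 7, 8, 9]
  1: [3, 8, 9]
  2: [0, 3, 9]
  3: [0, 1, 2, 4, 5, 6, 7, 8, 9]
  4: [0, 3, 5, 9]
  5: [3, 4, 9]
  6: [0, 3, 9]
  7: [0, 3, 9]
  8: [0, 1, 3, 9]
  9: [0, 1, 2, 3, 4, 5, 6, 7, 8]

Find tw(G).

3

A width-3 tree decomposition is:
Bags: B1 = {0, 3, 4, 9}  B2 = {3, 4, 5, 9}  B3 = {0, 2, 3, 9}  B4 = {0, 3, 7, 9}  B5 = {0, 3, 8, 9}  B6 = {0, 3, 6, 9}  B7 = {1, 3, 8, 9}
Tree: B1–B2, B1–B3, B1–B4, B3–B5, B4–B6, B5–B7
Every bag has size at most 4, so the width is 4 − 1 = 3 and tw(G) ≤ 3. On the other hand G contains the 4-clique {0, 2, 3, 9}. A clique must lie in a single bag of any decomposition, so no decomposition can have width below 3. Hence tw(G) = 3 exactly.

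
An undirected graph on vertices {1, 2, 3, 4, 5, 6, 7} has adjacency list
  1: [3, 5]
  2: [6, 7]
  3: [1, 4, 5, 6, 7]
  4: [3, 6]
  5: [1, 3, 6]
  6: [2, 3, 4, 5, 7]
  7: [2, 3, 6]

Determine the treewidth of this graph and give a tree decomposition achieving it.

Treewidth 2.
One such decomposition:
Bags: B1 = {3, 6, 7}  B2 = {3, 5, 6}  B3 = {2, 6, 7}  B4 = {1, 3, 5}  B5 = {3, 4, 6}
Tree: B1–B2, B1–B3, B2–B4, B2–B5

Every bag has size at most 3, so the width is 3 − 1 = 2 and tw(G) ≤ 2. Conversely, {2, 6, 7} is a clique of size 3, and the vertices of any clique must share a bag in every tree decomposition; so some bag has ≥ 3 vertices and tw(G) ≥ 2. The upper and lower bounds meet at 2, so that is the treewidth.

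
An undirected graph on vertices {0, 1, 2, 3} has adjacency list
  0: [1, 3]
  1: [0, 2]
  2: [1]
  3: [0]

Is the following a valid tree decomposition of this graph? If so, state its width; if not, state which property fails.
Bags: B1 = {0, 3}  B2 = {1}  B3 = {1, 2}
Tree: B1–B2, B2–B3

No — edge (0,1) lies in no bag.

A tree decomposition must satisfy three properties: every vertex lies in some bag; for every edge, both endpoints lie together in some bag; and for every vertex, the bags containing it form a connected subtree. Here edge (0,1) lies in no bag, so the decomposition is invalid.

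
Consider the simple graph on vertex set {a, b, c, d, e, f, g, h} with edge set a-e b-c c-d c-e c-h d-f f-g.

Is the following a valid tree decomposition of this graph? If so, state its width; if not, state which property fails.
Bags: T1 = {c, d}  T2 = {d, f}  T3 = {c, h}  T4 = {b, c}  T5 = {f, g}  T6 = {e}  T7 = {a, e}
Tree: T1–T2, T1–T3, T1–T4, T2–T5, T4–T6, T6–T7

A tree decomposition must satisfy three properties: every vertex lies in some bag; for every edge, both endpoints lie together in some bag; and for every vertex, the bags containing it form a connected subtree. Here edge (c,e) lies in no bag, so the decomposition is invalid.

No — edge (c,e) lies in no bag.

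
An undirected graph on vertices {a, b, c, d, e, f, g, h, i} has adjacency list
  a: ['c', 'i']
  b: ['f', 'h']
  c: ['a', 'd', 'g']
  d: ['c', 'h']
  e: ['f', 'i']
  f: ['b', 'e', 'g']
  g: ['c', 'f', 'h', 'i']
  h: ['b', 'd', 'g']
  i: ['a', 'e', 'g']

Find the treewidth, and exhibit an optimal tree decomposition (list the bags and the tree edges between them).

The largest bag has 4 vertices, giving width 3; this decomposition certifies tw(G) ≤ 3. For the lower bound: the 4 vertex sets {b,e,f}, {h}, {g}, {a,c,d,i} are disjoint, each induces a connected subgraph, and every pair is joined by at least one edge of G. Contracting each set to a single vertex therefore yields K_{4} as a minor, and since treewidth is minor-monotone, tw(G) ≥ tw(K_{4}) = 3. Combining the bounds, tw(G) = 3.

Treewidth 3.
One such decomposition:
Bags: B1 = {b, e, f, h}  B2 = {e, f, g, h}  B3 = {e, g, h, i}  B4 = {d, g, h, i}  B5 = {c, d, g, i}  B6 = {a, c, d, i}
Tree: B1–B2, B2–B3, B3–B4, B4–B5, B5–B6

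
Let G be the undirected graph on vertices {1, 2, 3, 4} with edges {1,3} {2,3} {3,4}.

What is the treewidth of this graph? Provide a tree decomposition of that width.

Treewidth 1.
Bags: B1 = {3, 4}  B2 = {1, 3}  B3 = {2, 3}
Tree: B1–B2, B2–B3

Each bag holds 2 vertices, so the decomposition has width 1, which upper-bounds the treewidth. Any graph with an edge has treewidth ≥ 1, and G has the edge 4–3. The upper and lower bounds meet at 1, so that is the treewidth.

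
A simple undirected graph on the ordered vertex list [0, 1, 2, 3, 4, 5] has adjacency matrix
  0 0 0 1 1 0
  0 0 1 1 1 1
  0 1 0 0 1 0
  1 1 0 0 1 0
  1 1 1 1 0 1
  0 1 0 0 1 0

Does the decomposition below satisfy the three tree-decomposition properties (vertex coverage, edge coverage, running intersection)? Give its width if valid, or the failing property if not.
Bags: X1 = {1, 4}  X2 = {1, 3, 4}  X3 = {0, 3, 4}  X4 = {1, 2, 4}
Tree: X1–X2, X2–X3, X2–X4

No — vertex 5 appears in no bag.

A tree decomposition must satisfy three properties: every vertex lies in some bag; for every edge, both endpoints lie together in some bag; and for every vertex, the bags containing it form a connected subtree. Here vertex 5 appears in no bag, so the decomposition is invalid.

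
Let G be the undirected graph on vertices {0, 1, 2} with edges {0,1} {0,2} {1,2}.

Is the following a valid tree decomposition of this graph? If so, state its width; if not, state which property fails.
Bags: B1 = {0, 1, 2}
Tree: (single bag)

Every vertex of G appears in some bag (union = {0, 1, 2}); every edge is covered by a bag; and for each vertex v the set of bags containing v is connected in the bag tree. The decomposition is therefore valid. The largest bag has 3 vertices, so the width is 2.

Yes; width 2.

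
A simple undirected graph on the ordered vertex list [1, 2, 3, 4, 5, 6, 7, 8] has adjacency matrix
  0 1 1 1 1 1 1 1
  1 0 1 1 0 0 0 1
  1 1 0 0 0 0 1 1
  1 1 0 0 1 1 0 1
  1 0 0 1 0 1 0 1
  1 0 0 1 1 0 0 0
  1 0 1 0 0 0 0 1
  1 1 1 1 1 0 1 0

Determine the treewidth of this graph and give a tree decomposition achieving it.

Each bag holds 4 vertices, so the decomposition has width 3, which upper-bounds the treewidth. Conversely, {1, 2, 3, 8} is a clique of size 4, and the vertices of any clique must share a bag in every tree decomposition; so some bag has ≥ 4 vertices and tw(G) ≥ 3. Hence tw(G) = 3 exactly.

Treewidth 3.
One optimal decomposition is:
Bags: B1 = {1, 2, 4, 8}  B2 = {1, 2, 3, 8}  B3 = {1, 4, 5, 8}  B4 = {1, 4, 5, 6}  B5 = {1, 3, 7, 8}
Tree: B1–B2, B1–B3, B3–B4, B2–B5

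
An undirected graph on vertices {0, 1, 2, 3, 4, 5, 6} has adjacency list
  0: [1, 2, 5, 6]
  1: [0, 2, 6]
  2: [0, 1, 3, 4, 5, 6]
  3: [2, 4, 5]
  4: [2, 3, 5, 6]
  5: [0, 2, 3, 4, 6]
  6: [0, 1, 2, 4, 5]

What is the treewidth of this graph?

A width-3 tree decomposition is:
Bags: B1 = {2, 4, 5, 6}  B2 = {0, 2, 5, 6}  B3 = {0, 1, 2, 6}  B4 = {2, 3, 4, 5}
Tree: B1–B2, B2–B3, B1–B4
Every bag has size at most 4, so the width is 4 − 1 = 3 and tw(G) ≤ 3. For the lower bound, the 4 vertices {0, 1, 2, 6} are pairwise adjacent, and any tree decomposition puts a clique entirely inside one bag — forcing width ≥ 3. Hence tw(G) = 3 exactly.

3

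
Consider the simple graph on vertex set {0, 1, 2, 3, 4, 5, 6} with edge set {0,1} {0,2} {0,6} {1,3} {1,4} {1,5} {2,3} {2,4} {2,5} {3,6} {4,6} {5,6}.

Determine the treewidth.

3

A width-3 tree decomposition is:
Bags: B1 = {0, 1, 2, 6}  B2 = {1, 2, 4, 6}  B3 = {1, 2, 5, 6}  B4 = {1, 2, 3, 6}
Tree: B1–B2, B2–B3, B3–B4
Every bag has size at most 4, so the width is 4 − 1 = 3 and tw(G) ≤ 3. For the lower bound: the 4 vertex sets {0,2}, {1,4}, {6}, {5} are disjoint, each induces a connected subgraph, and every pair is joined by at least one edge of G. Contracting each set to a single vertex therefore yields K_{4} as a minor, and since treewidth is minor-monotone, tw(G) ≥ tw(K_{4}) = 3. Hence tw(G) = 3 exactly.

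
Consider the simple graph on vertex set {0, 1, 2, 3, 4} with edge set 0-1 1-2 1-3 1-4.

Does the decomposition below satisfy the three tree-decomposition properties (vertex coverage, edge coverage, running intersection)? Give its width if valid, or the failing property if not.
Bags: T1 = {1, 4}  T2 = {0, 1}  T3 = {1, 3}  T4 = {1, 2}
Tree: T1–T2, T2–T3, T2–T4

Yes; width 1.

Every vertex of G appears in some bag (union = {0, 1, 2, 3, 4}); every edge is covered by a bag; and for each vertex v the set of bags containing v is connected in the bag tree. The decomposition is therefore valid. The largest bag has 2 vertices, so the width is 1.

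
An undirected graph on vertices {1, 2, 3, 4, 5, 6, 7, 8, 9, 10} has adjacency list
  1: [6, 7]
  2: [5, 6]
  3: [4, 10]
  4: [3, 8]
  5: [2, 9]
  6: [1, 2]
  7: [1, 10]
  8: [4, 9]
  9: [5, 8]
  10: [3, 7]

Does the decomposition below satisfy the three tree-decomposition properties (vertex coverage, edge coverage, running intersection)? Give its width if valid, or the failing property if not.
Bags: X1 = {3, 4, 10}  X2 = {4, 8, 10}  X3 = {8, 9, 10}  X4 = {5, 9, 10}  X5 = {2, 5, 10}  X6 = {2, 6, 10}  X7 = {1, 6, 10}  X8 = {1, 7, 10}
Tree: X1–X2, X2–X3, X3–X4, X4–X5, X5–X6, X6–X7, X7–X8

Every vertex of G appears in some bag (union = {1, 2, 3, 4, 5, 6, 7, 8, 9, 10}); every edge is covered by a bag; and for each vertex v the set of bags containing v is connected in the bag tree. The decomposition is therefore valid. The largest bag has 3 vertices, so the width is 2.

Yes; width 2.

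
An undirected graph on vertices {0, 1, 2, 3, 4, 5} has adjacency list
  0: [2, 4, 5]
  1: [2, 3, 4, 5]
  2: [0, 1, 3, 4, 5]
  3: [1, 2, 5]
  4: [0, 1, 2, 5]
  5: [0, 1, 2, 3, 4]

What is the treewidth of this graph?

3

A width-3 tree decomposition is:
Bags: B1 = {1, 2, 3, 5}  B2 = {1, 2, 4, 5}  B3 = {0, 2, 4, 5}
Tree: B1–B2, B2–B3
The largest bag has 4 vertices, giving width 3; this decomposition certifies tw(G) ≤ 3. Conversely, {0, 2, 4, 5} is a clique of size 4, and the vertices of any clique must share a bag in every tree decomposition; so some bag has ≥ 4 vertices and tw(G) ≥ 3. The upper and lower bounds meet at 3, so that is the treewidth.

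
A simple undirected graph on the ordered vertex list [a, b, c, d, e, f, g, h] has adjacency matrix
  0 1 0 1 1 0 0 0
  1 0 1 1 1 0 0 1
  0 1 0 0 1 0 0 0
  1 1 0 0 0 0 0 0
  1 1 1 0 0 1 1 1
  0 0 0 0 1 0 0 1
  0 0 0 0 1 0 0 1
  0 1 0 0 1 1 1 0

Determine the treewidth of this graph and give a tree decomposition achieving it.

Treewidth 2.
One such decomposition:
Bags: B1 = {a, b, e}  B2 = {b, c, e}  B3 = {b, e, h}  B4 = {e, f, h}  B5 = {e, g, h}  B6 = {a, b, d}
Tree: B1–B2, B2–B3, B3–B4, B3–B5, B1–B6

Each bag holds 3 vertices, so the decomposition has width 2, which upper-bounds the treewidth. Conversely, {a, b, d} is a clique of size 3, and the vertices of any clique must share a bag in every tree decomposition; so some bag has ≥ 3 vertices and tw(G) ≥ 2. The upper and lower bounds meet at 2, so that is the treewidth.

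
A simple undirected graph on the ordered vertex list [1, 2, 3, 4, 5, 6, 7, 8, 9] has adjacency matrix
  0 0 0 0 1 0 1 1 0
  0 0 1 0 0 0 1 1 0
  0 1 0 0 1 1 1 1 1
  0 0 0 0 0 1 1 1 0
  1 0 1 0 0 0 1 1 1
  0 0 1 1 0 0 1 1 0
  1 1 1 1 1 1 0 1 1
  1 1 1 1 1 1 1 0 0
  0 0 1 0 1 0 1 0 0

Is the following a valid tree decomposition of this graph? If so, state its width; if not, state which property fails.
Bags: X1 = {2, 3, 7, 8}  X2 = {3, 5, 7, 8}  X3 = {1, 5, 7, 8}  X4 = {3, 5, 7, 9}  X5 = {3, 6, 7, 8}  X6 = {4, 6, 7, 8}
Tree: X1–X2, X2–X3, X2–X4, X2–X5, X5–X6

Every vertex of G appears in some bag (union = {1, 2, 3, 4, 5, 6, 7, 8, 9}); every edge is covered by a bag; and for each vertex v the set of bags containing v is connected in the bag tree. The decomposition is therefore valid. The largest bag has 4 vertices, so the width is 3.

Yes; width 3.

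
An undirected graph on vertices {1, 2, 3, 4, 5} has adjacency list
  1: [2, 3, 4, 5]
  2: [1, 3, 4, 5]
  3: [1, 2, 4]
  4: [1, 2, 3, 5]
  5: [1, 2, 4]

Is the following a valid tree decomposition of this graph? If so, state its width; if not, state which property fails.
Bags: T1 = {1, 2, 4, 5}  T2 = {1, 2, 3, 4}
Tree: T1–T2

Yes; width 3.

Checking the three conditions: (i) the bags cover all of {1, 2, 3, 4, 5}; (ii) for each edge, some bag contains both endpoints; (iii) the bags containing any fixed vertex form a subtree. All hold, so the decomposition is valid with width 4 − 1 = 3.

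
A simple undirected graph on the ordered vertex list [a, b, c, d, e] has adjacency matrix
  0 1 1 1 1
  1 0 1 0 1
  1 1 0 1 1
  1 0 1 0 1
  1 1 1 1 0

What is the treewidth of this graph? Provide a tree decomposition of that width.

Treewidth 3.
Bags: B1 = {a, c, d, e}  B2 = {a, b, c, e}
Tree: B1–B2

Every bag has size at most 4, so the width is 4 − 1 = 3 and tw(G) ≤ 3. For the lower bound, the 4 vertices {a, c, d, e} are pairwise adjacent, and any tree decomposition puts a clique entirely inside one bag — forcing width ≥ 3. The upper and lower bounds meet at 3, so that is the treewidth.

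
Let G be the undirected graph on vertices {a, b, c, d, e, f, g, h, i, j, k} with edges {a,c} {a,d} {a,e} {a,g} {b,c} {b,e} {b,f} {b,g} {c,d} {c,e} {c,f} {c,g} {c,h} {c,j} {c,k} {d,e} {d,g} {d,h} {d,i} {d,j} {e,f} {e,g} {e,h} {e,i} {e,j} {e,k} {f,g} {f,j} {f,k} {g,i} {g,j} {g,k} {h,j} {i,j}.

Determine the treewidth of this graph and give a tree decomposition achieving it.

Each bag holds 5 vertices, so the decomposition has width 4, which upper-bounds the treewidth. For the lower bound, the 5 vertices {c, d, e, g, j} are pairwise adjacent, and any tree decomposition puts a clique entirely inside one bag — forcing width ≥ 4. The upper and lower bounds meet at 4, so that is the treewidth.

Treewidth 4.
Bags: B1 = {c, d, e, g, j}  B2 = {c, d, e, h, j}  B3 = {c, e, f, g, j}  B4 = {a, c, d, e, g}  B5 = {b, c, e, f, g}  B6 = {d, e, g, i, j}  B7 = {c, e, f, g, k}
Tree: B1–B2, B1–B3, B1–B4, B3–B5, B1–B6, B5–B7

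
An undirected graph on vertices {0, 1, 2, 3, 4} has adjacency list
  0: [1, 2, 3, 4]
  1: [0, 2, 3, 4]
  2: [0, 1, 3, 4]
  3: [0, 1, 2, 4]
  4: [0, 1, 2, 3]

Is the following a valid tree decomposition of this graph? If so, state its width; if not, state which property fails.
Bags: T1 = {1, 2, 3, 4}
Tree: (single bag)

A tree decomposition must satisfy three properties: every vertex lies in some bag; for every edge, both endpoints lie together in some bag; and for every vertex, the bags containing it form a connected subtree. Here vertex 0 appears in no bag, so the decomposition is invalid.

No — vertex 0 appears in no bag.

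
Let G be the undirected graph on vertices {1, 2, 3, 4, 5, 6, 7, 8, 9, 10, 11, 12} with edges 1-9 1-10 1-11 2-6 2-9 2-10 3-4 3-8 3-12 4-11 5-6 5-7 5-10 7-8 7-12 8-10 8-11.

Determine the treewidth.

3

A width-3 tree decomposition is:
Bags: B1 = {2, 5, 6, 9}  B2 = {2, 5, 9, 10}  B3 = {1, 5, 9, 10}  B4 = {1, 5, 7, 10}  B5 = {1, 7, 8, 10}  B6 = {1, 7, 8, 11}  B7 = {7, 8, 11, 12}  B8 = {3, 8, 11, 12}  B9 = {3, 4, 11, 12}
Tree: B1–B2, B2–B3, B3–B4, B4–B5, B5–B6, B6–B7, B7–B8, B8–B9
The largest bag has 4 vertices, giving width 3; this decomposition certifies tw(G) ≤ 3. For the lower bound: the 4 vertex sets {2,6,9}, {5}, {10}, {1,7,8,11} are disjoint, each induces a connected subgraph, and every pair is joined by at least one edge of G. Contracting each set to a single vertex therefore yields K_{4} as a minor, and since treewidth is minor-monotone, tw(G) ≥ tw(K_{4}) = 3. Therefore the treewidth is 3.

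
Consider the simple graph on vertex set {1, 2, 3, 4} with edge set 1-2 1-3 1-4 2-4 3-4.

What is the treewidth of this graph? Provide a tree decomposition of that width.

Treewidth 2.
One optimal decomposition is:
Bags: B1 = {1, 3, 4}  B2 = {1, 2, 4}
Tree: B1–B2

Each bag holds 3 vertices, so the decomposition has width 2, which upper-bounds the treewidth. For the lower bound, the 3 vertices {1, 2, 4} are pairwise adjacent, and any tree decomposition puts a clique entirely inside one bag — forcing width ≥ 2. Combining the bounds, tw(G) = 2.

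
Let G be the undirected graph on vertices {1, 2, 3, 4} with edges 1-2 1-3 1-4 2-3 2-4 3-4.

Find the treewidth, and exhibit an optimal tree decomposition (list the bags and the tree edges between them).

A single bag containing all 4 vertices is trivially a valid decomposition of width 3. For the lower bound, the 4 vertices {1, 2, 3, 4} are pairwise adjacent, and any tree decomposition puts a clique entirely inside one bag — forcing width ≥ 3. Combining the bounds, tw(G) = 3.

Treewidth 3.
One such decomposition:
Bags: B1 = {1, 2, 3, 4}
Tree: (single bag)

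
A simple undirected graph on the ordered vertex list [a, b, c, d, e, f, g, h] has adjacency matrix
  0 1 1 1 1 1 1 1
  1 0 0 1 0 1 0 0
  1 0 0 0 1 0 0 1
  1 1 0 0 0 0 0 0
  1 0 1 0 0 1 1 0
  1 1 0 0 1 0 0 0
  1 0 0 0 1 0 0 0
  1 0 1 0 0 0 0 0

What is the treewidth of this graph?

A width-2 tree decomposition is:
Bags: B1 = {a, b, f}  B2 = {a, e, f}  B3 = {a, c, e}  B4 = {a, c, h}  B5 = {a, e, g}  B6 = {a, b, d}
Tree: B1–B2, B2–B3, B3–B4, B3–B5, B1–B6
The largest bag has 3 vertices, giving width 2; this decomposition certifies tw(G) ≤ 2. On the other hand G contains the 3-clique {a, b, d}. A clique must lie in a single bag of any decomposition, so no decomposition can have width below 2. The upper and lower bounds meet at 2, so that is the treewidth.

2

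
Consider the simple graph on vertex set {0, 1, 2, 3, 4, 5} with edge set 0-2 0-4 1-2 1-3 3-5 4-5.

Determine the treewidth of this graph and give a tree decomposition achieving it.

Every bag has size at most 3, so the width is 3 − 1 = 2 and tw(G) ≤ 2. Since 1–2–0–4–5–3–1 is a cycle in G, G is not acyclic. Forests are exactly the graphs of treewidth ≤ 1, so tw(G) ≥ 2. The upper and lower bounds meet at 2, so that is the treewidth.

Treewidth 2.
One such decomposition:
Bags: B1 = {0, 1, 2}  B2 = {0, 1, 4}  B3 = {1, 4, 5}  B4 = {1, 3, 5}
Tree: B1–B2, B2–B3, B3–B4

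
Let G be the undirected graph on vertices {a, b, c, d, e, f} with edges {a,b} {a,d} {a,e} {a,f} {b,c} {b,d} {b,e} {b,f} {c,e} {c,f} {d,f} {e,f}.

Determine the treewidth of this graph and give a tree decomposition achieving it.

Each bag holds 4 vertices, so the decomposition has width 3, which upper-bounds the treewidth. On the other hand G contains the 4-clique {a, b, d, f}. A clique must lie in a single bag of any decomposition, so no decomposition can have width below 3. Combining the bounds, tw(G) = 3.

Treewidth 3.
One such decomposition:
Bags: B1 = {a, b, e, f}  B2 = {a, b, d, f}  B3 = {b, c, e, f}
Tree: B1–B2, B1–B3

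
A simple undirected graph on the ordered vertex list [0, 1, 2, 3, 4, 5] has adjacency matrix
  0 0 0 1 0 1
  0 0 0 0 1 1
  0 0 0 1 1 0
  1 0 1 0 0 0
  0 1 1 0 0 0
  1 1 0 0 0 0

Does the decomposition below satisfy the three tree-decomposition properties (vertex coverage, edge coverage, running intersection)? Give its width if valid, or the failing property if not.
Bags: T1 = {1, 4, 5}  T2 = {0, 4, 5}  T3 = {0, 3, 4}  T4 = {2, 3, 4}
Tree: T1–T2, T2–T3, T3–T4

Every vertex of G appears in some bag (union = {0, 1, 2, 3, 4, 5}); every edge is covered by a bag; and for each vertex v the set of bags containing v is connected in the bag tree. The decomposition is therefore valid. The largest bag has 3 vertices, so the width is 2.

Yes; width 2.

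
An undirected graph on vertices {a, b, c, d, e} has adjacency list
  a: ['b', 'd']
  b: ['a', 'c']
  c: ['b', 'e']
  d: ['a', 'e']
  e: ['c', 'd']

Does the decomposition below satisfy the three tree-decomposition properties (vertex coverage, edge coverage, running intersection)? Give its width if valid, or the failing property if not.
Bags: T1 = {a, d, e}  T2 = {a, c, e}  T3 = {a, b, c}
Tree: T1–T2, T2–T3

Vertex coverage: the bags together contain {a, b, c, d, e}, the full vertex set. Edge coverage: each edge of G has both endpoints in at least one bag. Running intersection: for every vertex, the bags containing it form a connected subtree. All three properties hold, so this is a valid tree decomposition of width max|bag| − 1 = 2, and hence tw(G) ≤ 2.

Yes; width 2.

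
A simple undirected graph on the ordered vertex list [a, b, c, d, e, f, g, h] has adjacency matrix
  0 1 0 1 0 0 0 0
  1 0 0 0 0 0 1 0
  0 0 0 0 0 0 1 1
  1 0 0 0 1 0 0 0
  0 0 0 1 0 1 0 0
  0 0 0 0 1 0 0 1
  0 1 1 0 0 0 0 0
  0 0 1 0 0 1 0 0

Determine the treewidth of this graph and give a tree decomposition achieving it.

Treewidth 2.
Bags: B1 = {b, c, g}  B2 = {a, b, c}  B3 = {a, c, d}  B4 = {c, d, e}  B5 = {c, e, f}  B6 = {c, f, h}
Tree: B1–B2, B2–B3, B3–B4, B4–B5, B5–B6

Each bag holds 3 vertices, so the decomposition has width 2, which upper-bounds the treewidth. For the lower bound, G contains the cycle c–g–b–a–d–e–f–h–c, so G is not a forest; only forests have treewidth ≤ 1, hence tw(G) ≥ 2. Therefore the treewidth is 2.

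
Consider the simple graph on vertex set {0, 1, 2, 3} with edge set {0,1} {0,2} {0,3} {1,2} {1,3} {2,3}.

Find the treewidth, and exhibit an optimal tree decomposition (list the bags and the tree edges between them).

With just one bag of size 4, the width is 4 − 1 = 3, so tw(G) ≤ 3. For the lower bound, the 4 vertices {0, 1, 2, 3} are pairwise adjacent, and any tree decomposition puts a clique entirely inside one bag — forcing width ≥ 3. Hence tw(G) = 3 exactly.

Treewidth 3.
One such decomposition:
Bags: B1 = {0, 1, 2, 3}
Tree: (single bag)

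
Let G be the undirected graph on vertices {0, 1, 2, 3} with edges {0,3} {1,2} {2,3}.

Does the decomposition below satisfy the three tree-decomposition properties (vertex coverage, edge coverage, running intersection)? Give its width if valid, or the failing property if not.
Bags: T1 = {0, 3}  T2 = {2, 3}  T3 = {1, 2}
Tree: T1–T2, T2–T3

Yes; width 1.

Checking the three conditions: (i) the bags cover all of {0, 1, 2, 3}; (ii) for each edge, some bag contains both endpoints; (iii) the bags containing any fixed vertex form a subtree. All hold, so the decomposition is valid with width 2 − 1 = 1.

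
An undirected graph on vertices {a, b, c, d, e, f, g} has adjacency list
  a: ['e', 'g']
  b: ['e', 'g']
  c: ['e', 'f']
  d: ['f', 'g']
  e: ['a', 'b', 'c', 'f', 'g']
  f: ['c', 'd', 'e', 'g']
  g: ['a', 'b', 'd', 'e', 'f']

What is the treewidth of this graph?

A width-2 tree decomposition is:
Bags: B1 = {a, e, g}  B2 = {e, f, g}  B3 = {b, e, g}  B4 = {d, f, g}  B5 = {c, e, f}
Tree: B1–B2, B2–B3, B2–B4, B2–B5
The largest bag has 3 vertices, giving width 2; this decomposition certifies tw(G) ≤ 2. On the other hand G contains the 3-clique {d, f, g}. A clique must lie in a single bag of any decomposition, so no decomposition can have width below 2. Combining the bounds, tw(G) = 2.

2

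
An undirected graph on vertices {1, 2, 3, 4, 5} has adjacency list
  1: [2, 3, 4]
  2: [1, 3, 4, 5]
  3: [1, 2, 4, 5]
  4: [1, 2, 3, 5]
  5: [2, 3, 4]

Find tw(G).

A width-3 tree decomposition is:
Bags: B1 = {1, 2, 3, 4}  B2 = {2, 3, 4, 5}
Tree: B1–B2
The largest bag has 4 vertices, giving width 3; this decomposition certifies tw(G) ≤ 3. Conversely, {1, 2, 3, 4} is a clique of size 4, and the vertices of any clique must share a bag in every tree decomposition; so some bag has ≥ 4 vertices and tw(G) ≥ 3. The upper and lower bounds meet at 3, so that is the treewidth.

3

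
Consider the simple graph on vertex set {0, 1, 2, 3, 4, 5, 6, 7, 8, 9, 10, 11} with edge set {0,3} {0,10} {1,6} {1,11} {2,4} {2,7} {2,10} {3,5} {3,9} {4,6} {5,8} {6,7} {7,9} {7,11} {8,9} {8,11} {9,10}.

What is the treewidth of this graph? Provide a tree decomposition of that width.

Treewidth 3.
One optimal decomposition is:
Bags: B1 = {0, 3, 5, 10}  B2 = {3, 5, 9, 10}  B3 = {5, 8, 9, 10}  B4 = {2, 8, 9, 10}  B5 = {2, 7, 8, 9}  B6 = {2, 7, 8, 11}  B7 = {2, 4, 7, 11}  B8 = {4, 6, 7, 11}  B9 = {1, 4, 6, 11}
Tree: B1–B2, B2–B3, B3–B4, B4–B5, B5–B6, B6–B7, B7–B8, B8–B9

The largest bag has 4 vertices, giving width 3; this decomposition certifies tw(G) ≤ 3. For the lower bound: the 4 vertex sets {0,3,5}, {10}, {9}, {2,7,8,11} are disjoint, each induces a connected subgraph, and every pair is joined by at least one edge of G. Contracting each set to a single vertex therefore yields K_{4} as a minor, and since treewidth is minor-monotone, tw(G) ≥ tw(K_{4}) = 3. Hence tw(G) = 3 exactly.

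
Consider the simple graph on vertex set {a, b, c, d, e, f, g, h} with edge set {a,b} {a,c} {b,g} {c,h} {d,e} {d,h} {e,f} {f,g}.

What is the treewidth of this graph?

2

A width-2 tree decomposition is:
Bags: B1 = {a, b, c}  B2 = {b, c, g}  B3 = {c, f, g}  B4 = {c, e, f}  B5 = {c, d, e}  B6 = {c, d, h}
Tree: B1–B2, B2–B3, B3–B4, B4–B5, B5–B6
Each bag holds 3 vertices, so the decomposition has width 2, which upper-bounds the treewidth. Since c–a–b–g–f–e–d–h–c is a cycle in G, G is not acyclic. Forests are exactly the graphs of treewidth ≤ 1, so tw(G) ≥ 2. Combining the bounds, tw(G) = 2.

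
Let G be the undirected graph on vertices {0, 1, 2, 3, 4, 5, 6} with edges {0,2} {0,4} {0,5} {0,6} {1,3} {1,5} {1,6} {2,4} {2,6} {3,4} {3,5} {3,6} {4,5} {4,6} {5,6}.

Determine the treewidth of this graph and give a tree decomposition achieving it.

The largest bag has 4 vertices, giving width 3; this decomposition certifies tw(G) ≤ 3. Conversely, {1, 3, 5, 6} is a clique of size 4, and the vertices of any clique must share a bag in every tree decomposition; so some bag has ≥ 4 vertices and tw(G) ≥ 3. Therefore the treewidth is 3.

Treewidth 3.
One optimal decomposition is:
Bags: B1 = {1, 3, 5, 6}  B2 = {3, 4, 5, 6}  B3 = {0, 4, 5, 6}  B4 = {0, 2, 4, 6}
Tree: B1–B2, B2–B3, B3–B4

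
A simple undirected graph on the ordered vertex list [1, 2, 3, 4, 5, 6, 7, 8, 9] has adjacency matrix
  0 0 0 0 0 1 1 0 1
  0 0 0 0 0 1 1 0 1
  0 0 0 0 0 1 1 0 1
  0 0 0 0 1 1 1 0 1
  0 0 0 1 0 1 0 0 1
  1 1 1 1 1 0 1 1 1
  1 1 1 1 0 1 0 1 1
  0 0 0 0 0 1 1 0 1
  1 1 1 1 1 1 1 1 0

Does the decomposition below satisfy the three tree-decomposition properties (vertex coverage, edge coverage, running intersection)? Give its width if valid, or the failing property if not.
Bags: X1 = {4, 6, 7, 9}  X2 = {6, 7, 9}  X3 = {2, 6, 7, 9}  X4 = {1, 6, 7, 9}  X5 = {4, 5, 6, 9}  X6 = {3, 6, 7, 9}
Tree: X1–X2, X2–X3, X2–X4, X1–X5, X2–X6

No — vertex 8 appears in no bag.

A tree decomposition must satisfy three properties: every vertex lies in some bag; for every edge, both endpoints lie together in some bag; and for every vertex, the bags containing it form a connected subtree. Here vertex 8 appears in no bag, so the decomposition is invalid.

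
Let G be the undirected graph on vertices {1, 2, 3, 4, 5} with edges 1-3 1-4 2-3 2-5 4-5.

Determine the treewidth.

A width-2 tree decomposition is:
Bags: B1 = {1, 4, 5}  B2 = {1, 2, 5}  B3 = {1, 2, 3}
Tree: B1–B2, B2–B3
The largest bag has 3 vertices, giving width 2; this decomposition certifies tw(G) ≤ 2. The edges 1–4–5–2–3–1 form a cycle, so G is not a tree and its treewidth is at least 2. Hence tw(G) = 2 exactly.

2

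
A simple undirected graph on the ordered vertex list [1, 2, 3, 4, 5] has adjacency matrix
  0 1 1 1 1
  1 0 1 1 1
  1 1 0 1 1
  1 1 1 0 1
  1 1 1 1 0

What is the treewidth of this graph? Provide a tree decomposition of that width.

Treewidth 4.
One optimal decomposition is:
Bags: B1 = {1, 2, 3, 4, 5}
Tree: (single bag)

With just one bag of size 5, the width is 5 − 1 = 4, so tw(G) ≤ 4. For the lower bound, the 5 vertices {1, 2, 3, 4, 5} are pairwise adjacent, and any tree decomposition puts a clique entirely inside one bag — forcing width ≥ 4. The upper and lower bounds meet at 4, so that is the treewidth.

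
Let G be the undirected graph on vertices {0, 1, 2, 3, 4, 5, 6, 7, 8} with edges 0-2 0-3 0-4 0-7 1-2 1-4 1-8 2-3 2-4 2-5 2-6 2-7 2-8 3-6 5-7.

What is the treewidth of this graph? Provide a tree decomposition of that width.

Every bag has size at most 3, so the width is 3 − 1 = 2 and tw(G) ≤ 2. On the other hand G contains the 3-clique {0, 2, 3}. A clique must lie in a single bag of any decomposition, so no decomposition can have width below 2. Therefore the treewidth is 2.

Treewidth 2.
One such decomposition:
Bags: B1 = {0, 2, 3}  B2 = {0, 2, 4}  B3 = {1, 2, 4}  B4 = {0, 2, 7}  B5 = {2, 5, 7}  B6 = {2, 3, 6}  B7 = {1, 2, 8}
Tree: B1–B2, B2–B3, B1–B4, B4–B5, B1–B6, B3–B7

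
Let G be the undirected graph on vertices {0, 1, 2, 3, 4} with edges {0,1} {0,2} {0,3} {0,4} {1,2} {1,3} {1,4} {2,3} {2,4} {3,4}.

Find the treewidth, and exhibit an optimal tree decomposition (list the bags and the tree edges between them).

Treewidth 4.
One optimal decomposition is:
Bags: B1 = {0, 1, 2, 3, 4}
Tree: (single bag)

A single bag containing all 5 vertices is trivially a valid decomposition of width 4. On the other hand G contains the 5-clique {0, 1, 2, 3, 4}. A clique must lie in a single bag of any decomposition, so no decomposition can have width below 4. The upper and lower bounds meet at 4, so that is the treewidth.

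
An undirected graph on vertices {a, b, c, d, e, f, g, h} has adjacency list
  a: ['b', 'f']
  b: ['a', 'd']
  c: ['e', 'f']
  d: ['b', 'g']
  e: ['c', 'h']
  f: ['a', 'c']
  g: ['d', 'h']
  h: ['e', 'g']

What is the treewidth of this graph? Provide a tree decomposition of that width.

Treewidth 2.
One optimal decomposition is:
Bags: B1 = {a, b, d}  B2 = {a, d, g}  B3 = {a, g, h}  B4 = {a, e, h}  B5 = {a, c, e}  B6 = {a, c, f}
Tree: B1–B2, B2–B3, B3–B4, B4–B5, B5–B6

Each bag holds 3 vertices, so the decomposition has width 2, which upper-bounds the treewidth. The edges a–b–d–g–h–e–c–f–a form a cycle, so G is not a tree and its treewidth is at least 2. The upper and lower bounds meet at 2, so that is the treewidth.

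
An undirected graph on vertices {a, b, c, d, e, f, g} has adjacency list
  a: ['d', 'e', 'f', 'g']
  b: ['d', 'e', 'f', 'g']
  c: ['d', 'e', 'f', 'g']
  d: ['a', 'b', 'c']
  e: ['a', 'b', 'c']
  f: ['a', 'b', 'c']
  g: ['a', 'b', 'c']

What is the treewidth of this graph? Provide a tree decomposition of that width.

The largest bag has 4 vertices, giving width 3; this decomposition certifies tw(G) ≤ 3. For the lower bound: the 4 vertex sets {c,f}, {a,g}, {b}, {e} are disjoint, each induces a connected subgraph, and every pair is joined by at least one edge of G. Contracting each set to a single vertex therefore yields K_{4} as a minor, and since treewidth is minor-monotone, tw(G) ≥ tw(K_{4}) = 3. The upper and lower bounds meet at 3, so that is the treewidth.

Treewidth 3.
One optimal decomposition is:
Bags: B1 = {a, b, c, f}  B2 = {a, b, c, g}  B3 = {a, b, c, e}  B4 = {a, b, c, d}
Tree: B1–B2, B2–B3, B3–B4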